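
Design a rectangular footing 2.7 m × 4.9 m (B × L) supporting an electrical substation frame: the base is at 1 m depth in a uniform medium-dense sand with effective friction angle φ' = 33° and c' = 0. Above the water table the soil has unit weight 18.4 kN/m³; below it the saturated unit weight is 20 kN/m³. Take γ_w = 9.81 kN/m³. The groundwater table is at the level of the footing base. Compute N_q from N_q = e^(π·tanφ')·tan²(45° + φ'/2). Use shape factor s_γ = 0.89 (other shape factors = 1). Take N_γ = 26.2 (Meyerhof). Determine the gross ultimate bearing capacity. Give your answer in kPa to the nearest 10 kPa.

q_ult ≈ 800 kPa

tan33° = 0.6494, so N_q = e^(π×0.6494)·tan²(61.5°) = 7.692 × 3.392 = 26.09.
Overburden at base level: q = 18.4 × 1 = 18.4 kPa.
Below the base the soil is submerged, so the ½γBN_γ term uses γ' = 20 − 9.81 = 10.19 kN/m³.
Surcharge term q·N_q = 18.4 × 26.092 = 480.09 kPa; self-weight term 0.5·γ·B·N_γ·s_γ = 0.5 × 10.19 × 2.7 × 26.2 × 0.89 = 320.77 kPa.
q_ult = 480.09 + 320.77 = 800.87 kPa.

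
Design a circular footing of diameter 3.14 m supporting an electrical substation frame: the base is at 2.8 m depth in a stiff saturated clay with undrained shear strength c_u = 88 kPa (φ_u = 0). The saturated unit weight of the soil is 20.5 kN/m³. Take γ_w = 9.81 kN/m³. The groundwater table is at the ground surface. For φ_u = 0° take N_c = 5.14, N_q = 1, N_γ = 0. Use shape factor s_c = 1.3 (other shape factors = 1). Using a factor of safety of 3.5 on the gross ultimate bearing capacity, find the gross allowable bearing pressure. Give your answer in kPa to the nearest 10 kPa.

γ' = 20.5 − 9.81 = 10.69 kN/m³ (submerged throughout). q = 10.69 × 2.8 = 29.932 kPa.
c·N_c·s_c = 88 × 5.14 × 1.3 = 588.02 kPa
q·N_q = 29.932 × 1 = 29.932 kPa
q_ult = 588.02 + 29.932 = 617.95 kPa.
q_all = 617.95 / 3.5 = 176.56 kPa.

q_all ≈ 180 kPa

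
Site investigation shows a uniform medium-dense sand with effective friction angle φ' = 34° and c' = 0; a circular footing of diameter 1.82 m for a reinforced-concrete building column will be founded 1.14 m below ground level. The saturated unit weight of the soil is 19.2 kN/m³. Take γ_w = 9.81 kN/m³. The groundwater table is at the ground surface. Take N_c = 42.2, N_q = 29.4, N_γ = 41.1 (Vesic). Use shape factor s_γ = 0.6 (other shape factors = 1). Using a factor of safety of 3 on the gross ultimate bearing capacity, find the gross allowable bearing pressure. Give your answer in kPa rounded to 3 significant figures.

q_all ≈ 175 kPa

With the water table at the surface the whole profile is submerged: γ' = 19.2 − 9.81 = 9.39 kN/m³, so q = γ'·D_f = 10.705 kPa; the same γ' applies in the ½γBN_γ term.
q_ult = q·N_q + 0.5·γ·B·N_γ·s_γ
     = 10.705 × 29.4 + 0.5 × 9.39 × 1.82 × 41.1 × 0.6
     = 314.72 + 210.72 = 525.43 kPa.
q_all = 525.43 / 3 = 175.14 kPa.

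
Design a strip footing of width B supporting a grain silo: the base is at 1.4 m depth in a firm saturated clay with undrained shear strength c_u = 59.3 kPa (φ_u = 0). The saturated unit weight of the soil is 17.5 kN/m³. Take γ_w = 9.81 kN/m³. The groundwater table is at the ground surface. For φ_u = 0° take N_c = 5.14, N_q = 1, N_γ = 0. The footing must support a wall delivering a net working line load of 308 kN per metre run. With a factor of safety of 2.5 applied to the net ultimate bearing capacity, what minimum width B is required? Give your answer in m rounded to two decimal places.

B = 2.53 m

With the water table at the surface the whole profile is submerged: γ' = 17.5 − 9.81 = 7.69 kN/m³, so q = γ'·D_f = 10.766 kPa.
q_ult = c·N_c + q·N_q
     = 59.3 × 5.14 + 10.766 × 1
     = 304.8 + 10.766 = 315.57 kPa.
For φ = 0 the ½γBN_γ term vanishes, so q_ult is independent of B. q_net = 315.57 − 10.766 = 304.8 kPa; q_all(net) = 304.8/2.5 = 121.92 kPa.
Required width B = w / q_all(net) = 308 / 121.92 = 2.526 m.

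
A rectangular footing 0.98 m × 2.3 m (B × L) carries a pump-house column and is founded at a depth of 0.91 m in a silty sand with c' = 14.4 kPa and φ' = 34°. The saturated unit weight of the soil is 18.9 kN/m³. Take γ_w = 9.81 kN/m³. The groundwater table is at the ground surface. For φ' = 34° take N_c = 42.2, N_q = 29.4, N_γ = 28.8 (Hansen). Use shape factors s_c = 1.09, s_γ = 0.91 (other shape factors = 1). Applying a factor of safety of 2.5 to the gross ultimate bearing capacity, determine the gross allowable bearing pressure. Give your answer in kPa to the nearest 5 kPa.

q_all ≈ 410 kPa

With the water table at the surface the whole profile is submerged: γ' = 18.9 − 9.81 = 9.09 kN/m³, so q = γ'·D_f = 8.2719 kPa; the same γ' applies in the ½γBN_γ term.
q_ult = c·N_c·s_c + q·N_q + 0.5·γ·B·N_γ·s_γ
     = 14.4 × 42.2 × 1.09 + 8.2719 × 29.4 + 0.5 × 9.09 × 0.98 × 28.8 × 0.91
     = 662.37 + 243.19 + 116.73 = 1022.3 kPa.
q_all = q_ult / FS = 1022.3 / 2.5 = 408.92 kPa.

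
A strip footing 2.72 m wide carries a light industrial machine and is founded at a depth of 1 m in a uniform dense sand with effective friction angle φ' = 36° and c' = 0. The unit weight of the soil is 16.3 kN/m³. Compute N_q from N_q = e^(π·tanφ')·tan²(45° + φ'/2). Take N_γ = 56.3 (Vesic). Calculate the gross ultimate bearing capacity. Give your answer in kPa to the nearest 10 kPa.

tan36° = 0.7265, so N_q = e^(π×0.7265)·tan²(63°) = 9.801 × 3.852 = 37.75.
Overburden at base level: q = 16.3 × 1 = 16.3 kPa.
Surcharge term q·N_q = 16.3 × 37.752 = 615.37 kPa; self-weight term 0.5·γ·B·N_γ = 0.5 × 16.3 × 2.72 × 56.3 = 1248.1 kPa.
q_ult = 615.37 + 1248.1 = 1863.4 kPa.

q_ult ≈ 1860 kPa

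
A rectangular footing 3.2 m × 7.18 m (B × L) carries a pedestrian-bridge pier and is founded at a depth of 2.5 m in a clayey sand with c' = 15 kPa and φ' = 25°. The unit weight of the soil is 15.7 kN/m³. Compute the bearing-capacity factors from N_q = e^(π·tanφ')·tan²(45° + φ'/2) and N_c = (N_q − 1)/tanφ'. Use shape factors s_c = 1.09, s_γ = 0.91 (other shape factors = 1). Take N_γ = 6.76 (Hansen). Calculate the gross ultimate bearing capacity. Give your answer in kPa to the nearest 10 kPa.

q_ult ≈ 910 kPa

tan25° = 0.4663, so N_q = e^(π×0.4663)·tan²(57.5°) = 4.327 × 2.464 = 10.66.
N_c = (10.66 − 1)/tan25° = 20.72.
Overburden at base level: q = 15.7 × 2.5 = 39.25 kPa.
Cohesion term c·N_c·s_c = 15 × 20.721 × 1.09 = 338.78 kPa; surcharge term q·N_q = 39.25 × 10.662 = 418.49 kPa; self-weight term 0.5·γ·B·N_γ·s_γ = 0.5 × 15.7 × 3.2 × 6.76 × 0.91 = 154.53 kPa.
q_ult = 338.78 + 418.49 + 154.53 = 911.8 kPa.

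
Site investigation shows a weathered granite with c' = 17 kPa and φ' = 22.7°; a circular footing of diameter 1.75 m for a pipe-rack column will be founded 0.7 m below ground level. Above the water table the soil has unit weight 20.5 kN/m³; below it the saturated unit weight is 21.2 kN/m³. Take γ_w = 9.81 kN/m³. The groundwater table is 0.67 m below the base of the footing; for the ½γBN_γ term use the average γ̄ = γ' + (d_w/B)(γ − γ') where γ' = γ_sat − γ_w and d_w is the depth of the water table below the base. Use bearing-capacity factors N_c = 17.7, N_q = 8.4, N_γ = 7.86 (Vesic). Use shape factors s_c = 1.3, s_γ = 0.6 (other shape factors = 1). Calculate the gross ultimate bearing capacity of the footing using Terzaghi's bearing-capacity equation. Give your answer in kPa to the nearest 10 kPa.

q_ult ≈ 570 kPa

Effective surcharge at the founding depth q = γ·D_f = 20.5 × 0.7 = 14.35 kPa.
With d_w = 0.67 m < B, γ̄ = 11.39 + (0.67/1.75) × (20.5 − 11.39) = 14.878 kN/m³.
q_ult = c·N_c·s_c + q·N_q + 0.5·γ·B·N_γ·s_γ
     = 17 × 17.7 × 1.3 + 14.35 × 8.4 + 0.5 × 14.878 × 1.75 × 7.86 × 0.6
     = 391.17 + 120.54 + 61.393 = 573.1 kPa.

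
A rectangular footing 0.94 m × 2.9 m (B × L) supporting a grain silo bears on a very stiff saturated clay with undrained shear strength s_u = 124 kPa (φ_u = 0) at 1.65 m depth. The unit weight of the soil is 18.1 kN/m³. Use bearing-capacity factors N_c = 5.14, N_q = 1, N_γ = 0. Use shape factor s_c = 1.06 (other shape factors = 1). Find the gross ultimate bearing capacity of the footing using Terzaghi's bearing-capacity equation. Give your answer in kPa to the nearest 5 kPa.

q_ult ≈ 705 kPa

Effective surcharge at the founding depth q = γ·D_f = 18.1 × 1.65 = 29.865 kPa.
q_ult = c·N_c·s_c + q·N_q
     = 124 × 5.14 × 1.06 + 29.865 × 1
     = 675.6 + 29.865 = 705.47 kPa.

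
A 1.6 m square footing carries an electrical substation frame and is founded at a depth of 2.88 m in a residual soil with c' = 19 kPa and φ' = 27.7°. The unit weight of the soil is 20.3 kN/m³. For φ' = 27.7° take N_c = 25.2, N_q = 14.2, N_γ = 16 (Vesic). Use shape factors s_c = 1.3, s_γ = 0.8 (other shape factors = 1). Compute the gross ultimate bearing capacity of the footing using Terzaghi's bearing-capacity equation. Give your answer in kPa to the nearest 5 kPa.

q_ult ≈ 1660 kPa

q = γ·D_f = 20.3 × 2.88 = 58.464 kPa.
c·N_c·s_c = 19 × 25.2 × 1.3 = 622.44 kPa
q·N_q = 58.464 × 14.2 = 830.19 kPa
0.5·γ·B·N_γ·s_γ = 0.5 × 20.3 × 1.6 × 16 × 0.8 = 207.87 kPa
q_ult = 622.44 + 830.19 + 207.87 = 1660.5 kPa.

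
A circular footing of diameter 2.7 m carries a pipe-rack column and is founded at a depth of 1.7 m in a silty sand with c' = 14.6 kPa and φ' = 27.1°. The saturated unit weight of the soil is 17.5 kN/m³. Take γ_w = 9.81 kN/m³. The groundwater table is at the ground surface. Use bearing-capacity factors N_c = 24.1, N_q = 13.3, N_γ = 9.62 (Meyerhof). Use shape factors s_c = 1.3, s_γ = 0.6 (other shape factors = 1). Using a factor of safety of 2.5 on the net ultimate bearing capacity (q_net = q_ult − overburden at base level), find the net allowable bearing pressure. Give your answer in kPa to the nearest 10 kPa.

q_all(net) ≈ 270 kPa

With the water table at the surface the whole profile is submerged: γ' = 17.5 − 9.81 = 7.69 kN/m³, so q = γ'·D_f = 13.073 kPa; the same γ' applies in the ½γBN_γ term.
q_ult = c·N_c·s_c + q·N_q + 0.5·γ·B·N_γ·s_γ
     = 14.6 × 24.1 × 1.3 + 13.073 × 13.3 + 0.5 × 7.69 × 2.7 × 9.62 × 0.6
     = 457.42 + 173.87 + 59.922 = 691.21 kPa.
q_net = 691.21 − 13.073 = 678.14 kPa.
q_all(net) = 678.14 / 2.5 = 271.26 kPa.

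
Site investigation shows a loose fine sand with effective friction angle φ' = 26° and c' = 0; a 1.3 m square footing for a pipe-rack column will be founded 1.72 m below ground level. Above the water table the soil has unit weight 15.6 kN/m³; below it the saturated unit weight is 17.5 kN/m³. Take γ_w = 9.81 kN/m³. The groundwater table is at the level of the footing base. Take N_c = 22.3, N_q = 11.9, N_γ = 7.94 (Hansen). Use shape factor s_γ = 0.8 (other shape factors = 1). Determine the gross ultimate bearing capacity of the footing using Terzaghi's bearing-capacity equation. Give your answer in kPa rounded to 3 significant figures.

Overburden at base level: q = 15.6 × 1.72 = 26.832 kPa.
Below the base the soil is submerged, so the ½γBN_γ term uses γ' = 17.5 − 9.81 = 7.69 kN/m³.
Surcharge term q·N_q = 26.832 × 11.9 = 319.3 kPa; self-weight term 0.5·γ·B·N_γ·s_γ = 0.5 × 7.69 × 1.3 × 7.94 × 0.8 = 31.75 kPa.
q_ult = 319.3 + 31.75 = 351.05 kPa.

q_ult ≈ 351 kPa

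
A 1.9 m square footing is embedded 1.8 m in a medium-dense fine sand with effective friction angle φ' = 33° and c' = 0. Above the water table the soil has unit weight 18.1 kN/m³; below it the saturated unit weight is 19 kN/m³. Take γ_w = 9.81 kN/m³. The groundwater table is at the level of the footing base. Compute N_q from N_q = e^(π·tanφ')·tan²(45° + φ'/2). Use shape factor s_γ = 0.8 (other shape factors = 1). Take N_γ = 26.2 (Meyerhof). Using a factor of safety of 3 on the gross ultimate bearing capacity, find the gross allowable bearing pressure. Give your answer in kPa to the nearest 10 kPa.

N_q = e^(π·tan33°)·tan²(61.5°) = 26.09.
q = γ·D_f = 18.1 × 1.8 = 32.58 kPa.
For the ½γBN_γ term take γ' = 19 − 9.81 = 9.19 kN/m³ (soil below base is submerged).
q·N_q = 32.58 × 26.092 = 850.08 kPa
0.5·γ·B·N_γ·s_γ = 0.5 × 9.19 × 1.9 × 26.2 × 0.8 = 182.99 kPa
q_ult = 850.08 + 182.99 = 1033.1 kPa.
q_all = 1033.1 / 3 = 344.36 kPa.

q_all ≈ 340 kPa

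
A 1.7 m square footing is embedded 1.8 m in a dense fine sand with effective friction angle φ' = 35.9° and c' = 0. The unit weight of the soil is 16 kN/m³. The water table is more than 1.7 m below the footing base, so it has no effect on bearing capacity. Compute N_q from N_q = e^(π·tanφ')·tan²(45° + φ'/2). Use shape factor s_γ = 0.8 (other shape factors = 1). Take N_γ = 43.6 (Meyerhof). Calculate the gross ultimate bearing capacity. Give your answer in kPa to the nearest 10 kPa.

tan35.9° = 0.7239, so N_q = e^(π×0.7239)·tan²(62.95°) = 9.719 × 3.835 = 37.28.
q = γ·D_f = 16 × 1.8 = 28.8 kPa.
q·N_q = 28.8 × 37.277 = 1073.6 kPa
0.5·γ·B·N_γ·s_γ = 0.5 × 16 × 1.7 × 43.6 × 0.8 = 474.37 kPa
q_ult = 1073.6 + 474.37 = 1547.9 kPa.

q_ult ≈ 1550 kPa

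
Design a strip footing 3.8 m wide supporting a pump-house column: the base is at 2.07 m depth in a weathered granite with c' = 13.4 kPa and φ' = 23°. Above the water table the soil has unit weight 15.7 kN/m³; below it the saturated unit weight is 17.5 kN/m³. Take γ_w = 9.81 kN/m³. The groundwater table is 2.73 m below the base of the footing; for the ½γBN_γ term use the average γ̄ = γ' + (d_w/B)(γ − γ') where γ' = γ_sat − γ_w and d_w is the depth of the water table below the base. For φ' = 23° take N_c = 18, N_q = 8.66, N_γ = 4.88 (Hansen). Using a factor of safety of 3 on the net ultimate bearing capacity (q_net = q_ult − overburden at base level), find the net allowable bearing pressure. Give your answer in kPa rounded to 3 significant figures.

Overburden at base level: q = 15.7 × 2.07 = 32.499 kPa.
The water table is 2.73 m below the base (< B = 3.8 m), so the ½γBN_γ term uses γ̄ = γ' + (d_w/B)(γ − γ') = 7.69 + (2.73/3.8)(15.7 − 7.69) = 13.445 kN/m³.
Cohesion term c·N_c = 13.4 × 18 = 241.2 kPa; surcharge term q·N_q = 32.499 × 8.66 = 281.44 kPa; self-weight term 0.5·γ·B·N_γ = 0.5 × 13.445 × 3.8 × 4.88 = 124.66 kPa.
q_ult = 241.2 + 281.44 + 124.66 = 647.3 kPa.
q_net = 647.3 − 32.499 = 614.8 kPa.
q_all(net) = 614.8 / 3 = 204.93 kPa.

q_all(net) ≈ 205 kPa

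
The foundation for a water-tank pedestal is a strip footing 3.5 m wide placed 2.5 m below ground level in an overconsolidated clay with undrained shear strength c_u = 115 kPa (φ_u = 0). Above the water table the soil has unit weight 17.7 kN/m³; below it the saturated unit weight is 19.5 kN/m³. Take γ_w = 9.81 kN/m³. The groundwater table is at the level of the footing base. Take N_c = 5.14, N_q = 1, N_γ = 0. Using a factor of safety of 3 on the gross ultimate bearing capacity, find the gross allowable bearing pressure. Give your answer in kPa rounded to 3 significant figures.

q = γ·D_f = 17.7 × 2.5 = 44.25 kPa.
c·N_c = 115 × 5.14 = 591.1 kPa
q·N_q = 44.25 × 1 = 44.25 kPa
q_ult = 591.1 + 44.25 = 635.35 kPa.
q_all = 635.35 / 3 = 211.78 kPa.

q_all ≈ 212 kPa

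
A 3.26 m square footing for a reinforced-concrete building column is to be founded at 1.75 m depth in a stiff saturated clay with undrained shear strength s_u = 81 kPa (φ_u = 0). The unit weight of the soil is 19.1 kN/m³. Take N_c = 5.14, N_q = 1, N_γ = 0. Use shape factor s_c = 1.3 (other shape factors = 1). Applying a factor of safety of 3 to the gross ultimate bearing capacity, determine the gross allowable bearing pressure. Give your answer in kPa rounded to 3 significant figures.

q_all ≈ 192 kPa

Effective surcharge at the founding depth q = γ·D_f = 19.1 × 1.75 = 33.425 kPa.
q_ult = c·N_c·s_c + q·N_q
     = 81 × 5.14 × 1.3 + 33.425 × 1
     = 541.24 + 33.425 = 574.67 kPa.
q_all = q_ult / FS = 574.67 / 3 = 191.56 kPa.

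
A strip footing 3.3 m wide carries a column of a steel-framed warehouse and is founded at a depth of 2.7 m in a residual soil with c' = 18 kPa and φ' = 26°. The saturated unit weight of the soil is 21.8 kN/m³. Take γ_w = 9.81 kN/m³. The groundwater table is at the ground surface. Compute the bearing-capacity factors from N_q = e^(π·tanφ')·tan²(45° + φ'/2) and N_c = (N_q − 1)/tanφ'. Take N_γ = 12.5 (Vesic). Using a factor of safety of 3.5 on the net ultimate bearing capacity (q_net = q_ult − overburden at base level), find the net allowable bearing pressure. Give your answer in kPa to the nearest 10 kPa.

N_q = e^(π·tan26°)·tan²(58°) = 11.85; N_c = (N_q − 1)/tanφ' = 22.25.
γ' = 21.8 − 9.81 = 11.99 kN/m³ (submerged throughout). q = 11.99 × 2.7 = 32.373 kPa; the same γ' applies in the ½γBN_γ term.
c·N_c = 18 × 22.254 = 400.58 kPa
q·N_q = 32.373 × 11.854 = 383.76 kPa
0.5·γ·B·N_γ = 0.5 × 11.99 × 3.3 × 12.5 = 247.29 kPa
q_ult = 400.58 + 383.76 + 247.29 = 1031.6 kPa.
q_net = 1031.6 − 32.373 = 999.26 kPa.
q_all(net) = 999.26 / 3.5 = 285.5 kPa.

q_all(net) ≈ 290 kPa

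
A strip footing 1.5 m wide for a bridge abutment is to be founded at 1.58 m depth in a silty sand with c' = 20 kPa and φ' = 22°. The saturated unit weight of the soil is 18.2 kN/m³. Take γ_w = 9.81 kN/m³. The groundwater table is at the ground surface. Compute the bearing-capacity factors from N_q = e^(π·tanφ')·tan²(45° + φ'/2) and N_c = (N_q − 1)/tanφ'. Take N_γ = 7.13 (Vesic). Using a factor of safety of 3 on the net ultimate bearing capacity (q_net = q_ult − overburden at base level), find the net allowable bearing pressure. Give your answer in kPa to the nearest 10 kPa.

N_q = e^(π·tan22°)·tan²(56°) = 7.82; N_c = (N_q − 1)/tanφ' = 16.88.
Water table at ground surface, so effective unit weight γ' = 18.2 − 9.81 = 8.39 kN/m³ is used throughout; overburden q = 8.39 × 1.58 = 13.256 kPa; the same γ' applies in the ½γBN_γ term.
Cohesion term c·N_c = 20 × 16.883 = 337.66 kPa; surcharge term q·N_q = 13.256 × 7.8211 = 103.68 kPa; self-weight term 0.5·γ·B·N_γ = 0.5 × 8.39 × 1.5 × 7.13 = 44.866 kPa.
q_ult = 337.66 + 103.68 + 44.866 = 486.2 kPa.
q_net = 486.2 − 13.256 = 472.94 kPa.
q_all(net) = 472.94 / 3 = 157.65 kPa.

q_all(net) ≈ 160 kPa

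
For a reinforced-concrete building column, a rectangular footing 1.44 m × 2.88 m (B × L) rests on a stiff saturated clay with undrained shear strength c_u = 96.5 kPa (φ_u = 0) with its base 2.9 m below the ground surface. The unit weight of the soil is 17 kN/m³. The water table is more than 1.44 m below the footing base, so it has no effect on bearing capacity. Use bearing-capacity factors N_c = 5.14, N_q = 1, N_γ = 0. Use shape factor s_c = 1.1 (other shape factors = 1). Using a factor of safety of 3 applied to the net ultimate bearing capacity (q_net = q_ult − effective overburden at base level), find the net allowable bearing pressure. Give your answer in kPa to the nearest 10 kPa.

q_all(net) ≈ 180 kPa

Overburden at base level: q = 17 × 2.9 = 49.3 kPa.
Cohesion term c·N_c·s_c = 96.5 × 5.14 × 1.1 = 545.61 kPa; surcharge term q·N_q = 49.3 × 1 = 49.3 kPa.
q_ult = 545.61 + 49.3 = 594.91 kPa.
Net ultimate: q_net = 594.91 − 49.3 = 545.61 kPa.
q_all(net) = 545.61 / 3 = 181.87 kPa.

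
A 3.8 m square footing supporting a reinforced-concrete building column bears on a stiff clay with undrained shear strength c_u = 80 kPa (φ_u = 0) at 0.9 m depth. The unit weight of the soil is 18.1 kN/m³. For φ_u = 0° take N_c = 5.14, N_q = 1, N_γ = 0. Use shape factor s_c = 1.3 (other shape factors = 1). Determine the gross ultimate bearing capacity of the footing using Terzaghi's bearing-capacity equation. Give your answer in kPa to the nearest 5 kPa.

q_ult ≈ 550 kPa

Overburden at base level: q = 18.1 × 0.9 = 16.29 kPa.
Cohesion term c·N_c·s_c = 80 × 5.14 × 1.3 = 534.56 kPa; surcharge term q·N_q = 16.29 × 1 = 16.29 kPa.
q_ult = 534.56 + 16.29 = 550.85 kPa.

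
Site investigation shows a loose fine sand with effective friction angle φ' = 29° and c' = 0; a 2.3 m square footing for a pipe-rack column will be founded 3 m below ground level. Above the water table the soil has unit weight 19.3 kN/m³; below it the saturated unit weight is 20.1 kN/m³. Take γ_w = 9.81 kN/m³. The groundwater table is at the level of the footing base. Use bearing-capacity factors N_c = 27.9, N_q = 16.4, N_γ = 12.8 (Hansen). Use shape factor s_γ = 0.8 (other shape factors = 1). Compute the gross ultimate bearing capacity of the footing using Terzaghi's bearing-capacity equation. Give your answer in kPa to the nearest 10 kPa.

q_ult ≈ 1070 kPa

Effective surcharge at the founding depth q = γ·D_f = 19.3 × 3 = 57.9 kPa.
The water table coincides with the base, so in the self-weight term γ → γ' = 10.29 kN/m³.
q_ult = q·N_q + 0.5·γ·B·N_γ·s_γ
     = 57.9 × 16.4 + 0.5 × 10.29 × 2.3 × 12.8 × 0.8
     = 949.56 + 121.18 = 1070.7 kPa.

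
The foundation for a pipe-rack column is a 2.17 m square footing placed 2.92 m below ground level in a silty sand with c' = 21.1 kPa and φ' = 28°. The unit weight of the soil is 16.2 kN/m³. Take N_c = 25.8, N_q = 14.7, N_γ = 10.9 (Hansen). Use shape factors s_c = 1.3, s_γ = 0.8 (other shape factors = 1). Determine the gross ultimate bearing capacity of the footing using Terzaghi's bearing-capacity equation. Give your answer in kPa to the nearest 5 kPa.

Effective surcharge at the founding depth q = γ·D_f = 16.2 × 2.92 = 47.304 kPa.
q_ult = c·N_c·s_c + q·N_q + 0.5·γ·B·N_γ·s_γ
     = 21.1 × 25.8 × 1.3 + 47.304 × 14.7 + 0.5 × 16.2 × 2.17 × 10.9 × 0.8
     = 707.69 + 695.37 + 153.27 = 1556.3 kPa.

q_ult ≈ 1555 kPa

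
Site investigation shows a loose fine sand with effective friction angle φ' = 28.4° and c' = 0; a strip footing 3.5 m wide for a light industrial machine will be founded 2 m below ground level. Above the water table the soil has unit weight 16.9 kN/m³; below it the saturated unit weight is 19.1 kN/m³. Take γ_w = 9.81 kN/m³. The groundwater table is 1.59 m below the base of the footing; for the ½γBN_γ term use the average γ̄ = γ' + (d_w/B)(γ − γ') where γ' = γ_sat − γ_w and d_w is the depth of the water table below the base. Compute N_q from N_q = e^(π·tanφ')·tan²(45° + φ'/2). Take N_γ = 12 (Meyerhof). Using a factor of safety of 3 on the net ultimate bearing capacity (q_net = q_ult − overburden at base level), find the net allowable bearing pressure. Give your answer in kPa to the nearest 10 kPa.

q_all(net) ≈ 250 kPa

N_q = e^(π·tan28.4°)·tan²(59.2°) = 15.38.
Overburden at base level: q = 16.9 × 2 = 33.8 kPa.
The water table is 1.59 m below the base (< B = 3.5 m), so the ½γBN_γ term uses γ̄ = γ' + (d_w/B)(γ − γ') = 9.29 + (1.59/3.5)(16.9 − 9.29) = 12.747 kN/m³.
Surcharge term q·N_q = 33.8 × 15.383 = 519.95 kPa; self-weight term 0.5·γ·B·N_γ = 0.5 × 12.747 × 3.5 × 12 = 267.69 kPa.
q_ult = 519.95 + 267.69 = 787.64 kPa.
q_net = 787.64 − 33.8 = 753.84 kPa.
q_all(net) = 753.84 / 3 = 251.28 kPa.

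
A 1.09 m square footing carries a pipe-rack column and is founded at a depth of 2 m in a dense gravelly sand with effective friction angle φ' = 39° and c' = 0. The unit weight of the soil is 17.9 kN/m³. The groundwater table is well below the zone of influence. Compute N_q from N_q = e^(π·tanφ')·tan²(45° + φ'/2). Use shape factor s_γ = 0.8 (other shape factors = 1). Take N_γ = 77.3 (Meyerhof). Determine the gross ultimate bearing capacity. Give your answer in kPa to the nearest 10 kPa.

tan39° = 0.8098, so N_q = e^(π×0.8098)·tan²(64.5°) = 12.731 × 4.395 = 55.96.
q = γ·D_f = 17.9 × 2 = 35.8 kPa.
q·N_q = 35.8 × 55.957 = 2003.3 kPa
0.5·γ·B·N_γ·s_γ = 0.5 × 17.9 × 1.09 × 77.3 × 0.8 = 603.28 kPa
q_ult = 2003.3 + 603.28 = 2606.6 kPa.

q_ult ≈ 2610 kPa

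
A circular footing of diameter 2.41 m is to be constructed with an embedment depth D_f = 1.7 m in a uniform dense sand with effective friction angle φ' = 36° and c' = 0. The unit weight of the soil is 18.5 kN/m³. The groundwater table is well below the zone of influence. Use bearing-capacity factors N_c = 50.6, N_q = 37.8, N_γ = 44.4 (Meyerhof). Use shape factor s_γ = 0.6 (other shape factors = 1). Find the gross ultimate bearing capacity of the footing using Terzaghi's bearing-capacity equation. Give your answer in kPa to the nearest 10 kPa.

q_ult ≈ 1780 kPa

Overburden at base level: q = 18.5 × 1.7 = 31.45 kPa.
Surcharge term q·N_q = 31.45 × 37.8 = 1188.8 kPa; self-weight term 0.5·γ·B·N_γ·s_γ = 0.5 × 18.5 × 2.41 × 44.4 × 0.6 = 593.87 kPa.
q_ult = 1188.8 + 593.87 = 1782.7 kPa.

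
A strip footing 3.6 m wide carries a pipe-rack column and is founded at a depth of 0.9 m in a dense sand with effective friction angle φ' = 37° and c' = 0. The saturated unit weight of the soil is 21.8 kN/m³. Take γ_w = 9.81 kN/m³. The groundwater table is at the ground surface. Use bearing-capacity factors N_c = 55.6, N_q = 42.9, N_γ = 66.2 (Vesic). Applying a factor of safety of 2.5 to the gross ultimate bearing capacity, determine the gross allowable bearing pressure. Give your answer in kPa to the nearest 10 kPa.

γ' = 21.8 − 9.81 = 11.99 kN/m³ (submerged throughout). q = 11.99 × 0.9 = 10.791 kPa; the same γ' applies in the ½γBN_γ term.
q·N_q = 10.791 × 42.9 = 462.93 kPa
0.5·γ·B·N_γ = 0.5 × 11.99 × 3.6 × 66.2 = 1428.7 kPa
q_ult = 462.93 + 1428.7 = 1891.7 kPa.
q_all = q_ult / FS = 1891.7 / 2.5 = 756.66 kPa.

q_all ≈ 760 kPa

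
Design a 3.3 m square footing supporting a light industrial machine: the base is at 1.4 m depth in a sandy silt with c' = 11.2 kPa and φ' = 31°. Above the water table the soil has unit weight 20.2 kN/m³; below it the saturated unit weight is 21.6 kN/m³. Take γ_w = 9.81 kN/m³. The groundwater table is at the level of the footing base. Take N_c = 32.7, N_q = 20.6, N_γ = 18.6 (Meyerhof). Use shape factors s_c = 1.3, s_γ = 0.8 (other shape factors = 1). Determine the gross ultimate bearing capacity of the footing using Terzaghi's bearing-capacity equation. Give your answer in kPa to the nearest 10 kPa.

q = γ·D_f = 20.2 × 1.4 = 28.28 kPa.
For the ½γBN_γ term take γ' = 21.6 − 9.81 = 11.79 kN/m³ (soil below base is submerged).
c·N_c·s_c = 11.2 × 32.7 × 1.3 = 476.11 kPa
q·N_q = 28.28 × 20.6 = 582.57 kPa
0.5·γ·B·N_γ·s_γ = 0.5 × 11.79 × 3.3 × 18.6 × 0.8 = 289.47 kPa
q_ult = 476.11 + 582.57 + 289.47 = 1348.1 kPa.

q_ult ≈ 1350 kPa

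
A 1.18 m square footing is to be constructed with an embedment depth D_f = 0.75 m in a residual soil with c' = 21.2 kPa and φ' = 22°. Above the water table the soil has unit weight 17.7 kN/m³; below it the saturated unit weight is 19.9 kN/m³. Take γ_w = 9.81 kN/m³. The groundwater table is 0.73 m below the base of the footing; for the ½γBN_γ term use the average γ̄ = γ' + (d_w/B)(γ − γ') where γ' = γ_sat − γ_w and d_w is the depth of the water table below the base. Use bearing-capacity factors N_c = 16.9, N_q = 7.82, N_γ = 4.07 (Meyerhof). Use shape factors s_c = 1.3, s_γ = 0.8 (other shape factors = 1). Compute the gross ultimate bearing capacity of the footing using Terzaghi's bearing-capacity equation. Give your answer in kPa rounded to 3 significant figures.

q_ult ≈ 598 kPa

Effective surcharge at the founding depth q = γ·D_f = 17.7 × 0.75 = 13.275 kPa.
With d_w = 0.73 m < B, γ̄ = 10.09 + (0.73/1.18) × (17.7 − 10.09) = 14.798 kN/m³.
q_ult = c·N_c·s_c + q·N_q + 0.5·γ·B·N_γ·s_γ
     = 21.2 × 16.9 × 1.3 + 13.275 × 7.82 + 0.5 × 14.798 × 1.18 × 4.07 × 0.8
     = 465.76 + 103.81 + 28.427 = 598 kPa.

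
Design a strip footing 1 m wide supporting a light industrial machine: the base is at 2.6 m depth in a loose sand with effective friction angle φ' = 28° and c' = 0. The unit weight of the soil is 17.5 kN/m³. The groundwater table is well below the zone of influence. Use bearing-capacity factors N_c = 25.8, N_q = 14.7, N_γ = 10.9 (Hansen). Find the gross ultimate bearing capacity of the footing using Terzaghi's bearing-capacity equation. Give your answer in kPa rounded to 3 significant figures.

q = γ·D_f = 17.5 × 2.6 = 45.5 kPa.
q·N_q = 45.5 × 14.7 = 668.85 kPa
0.5·γ·B·N_γ = 0.5 × 17.5 × 1 × 10.9 = 95.375 kPa
q_ult = 668.85 + 95.375 = 764.23 kPa.

q_ult ≈ 764 kPa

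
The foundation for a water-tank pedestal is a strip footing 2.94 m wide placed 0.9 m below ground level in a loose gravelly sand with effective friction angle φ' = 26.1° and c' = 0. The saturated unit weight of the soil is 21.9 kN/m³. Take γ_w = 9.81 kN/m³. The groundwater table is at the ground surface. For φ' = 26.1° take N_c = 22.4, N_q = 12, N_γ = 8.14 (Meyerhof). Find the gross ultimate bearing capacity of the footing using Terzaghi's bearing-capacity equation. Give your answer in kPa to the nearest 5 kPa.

q_ult ≈ 275 kPa

With the water table at the surface the whole profile is submerged: γ' = 21.9 − 9.81 = 12.09 kN/m³, so q = γ'·D_f = 10.881 kPa; the same γ' applies in the ½γBN_γ term.
q_ult = q·N_q + 0.5·γ·B·N_γ
     = 10.881 × 12 + 0.5 × 12.09 × 2.94 × 8.14
     = 130.57 + 144.67 = 275.24 kPa.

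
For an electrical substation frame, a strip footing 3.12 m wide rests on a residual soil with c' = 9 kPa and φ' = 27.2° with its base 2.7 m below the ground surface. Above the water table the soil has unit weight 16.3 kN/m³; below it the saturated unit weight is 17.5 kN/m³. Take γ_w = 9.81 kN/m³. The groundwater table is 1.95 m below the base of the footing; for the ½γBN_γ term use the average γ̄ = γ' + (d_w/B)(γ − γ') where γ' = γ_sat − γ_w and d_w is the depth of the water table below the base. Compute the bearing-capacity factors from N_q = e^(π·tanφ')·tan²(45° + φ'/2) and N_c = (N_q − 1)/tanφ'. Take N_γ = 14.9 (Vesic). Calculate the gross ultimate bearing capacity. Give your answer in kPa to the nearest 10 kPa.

q_ult ≈ 1120 kPa

tan27.2° = 0.5139, so N_q = e^(π×0.5139)·tan²(58.6°) = 5.026 × 2.684 = 13.49.
N_c = (13.49 − 1)/tan27.2° = 24.3.
Overburden at base level: q = 16.3 × 2.7 = 44.01 kPa.
The water table is 1.95 m below the base (< B = 3.12 m), so the ½γBN_γ term uses γ̄ = γ' + (d_w/B)(γ − γ') = 7.69 + (1.95/3.12)(16.3 − 7.69) = 13.071 kN/m³.
Cohesion term c·N_c = 9 × 24.3 = 218.7 kPa; surcharge term q·N_q = 44.01 × 13.488 = 593.63 kPa; self-weight term 0.5·γ·B·N_γ = 0.5 × 13.071 × 3.12 × 14.9 = 303.83 kPa.
q_ult = 218.7 + 593.63 + 303.83 = 1116.2 kPa.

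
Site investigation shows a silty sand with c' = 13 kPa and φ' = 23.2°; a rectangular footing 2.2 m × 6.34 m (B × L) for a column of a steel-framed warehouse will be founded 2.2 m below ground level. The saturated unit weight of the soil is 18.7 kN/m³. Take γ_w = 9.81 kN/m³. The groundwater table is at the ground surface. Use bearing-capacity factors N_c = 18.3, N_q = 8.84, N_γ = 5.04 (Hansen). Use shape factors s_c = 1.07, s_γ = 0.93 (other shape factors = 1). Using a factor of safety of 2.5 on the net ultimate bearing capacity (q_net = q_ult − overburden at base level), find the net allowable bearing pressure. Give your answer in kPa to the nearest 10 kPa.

Water table at ground surface, so effective unit weight γ' = 18.7 − 9.81 = 8.89 kN/m³ is used throughout; overburden q = 8.89 × 2.2 = 19.558 kPa; the same γ' applies in the ½γBN_γ term.
Cohesion term c·N_c·s_c = 13 × 18.3 × 1.07 = 254.55 kPa; surcharge term q·N_q = 19.558 × 8.84 = 172.89 kPa; self-weight term 0.5·γ·B·N_γ·s_γ = 0.5 × 8.89 × 2.2 × 5.04 × 0.93 = 45.836 kPa.
q_ult = 254.55 + 172.89 + 45.836 = 473.28 kPa.
q_net = 473.28 − 19.558 = 453.72 kPa.
q_all(net) = 453.72 / 2.5 = 181.49 kPa.

q_all(net) ≈ 180 kPa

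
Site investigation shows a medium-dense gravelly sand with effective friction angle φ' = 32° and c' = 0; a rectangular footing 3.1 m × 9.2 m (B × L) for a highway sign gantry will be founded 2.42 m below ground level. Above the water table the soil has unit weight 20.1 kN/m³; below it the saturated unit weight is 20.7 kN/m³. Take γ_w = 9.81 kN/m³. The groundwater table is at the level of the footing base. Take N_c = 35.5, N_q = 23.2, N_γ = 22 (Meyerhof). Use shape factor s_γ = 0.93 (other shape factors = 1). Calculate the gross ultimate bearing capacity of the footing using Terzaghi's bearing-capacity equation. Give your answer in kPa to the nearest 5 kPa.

q_ult ≈ 1475 kPa

Overburden at base level: q = 20.1 × 2.42 = 48.642 kPa.
Below the base the soil is submerged, so the ½γBN_γ term uses γ' = 20.7 − 9.81 = 10.89 kN/m³.
Surcharge term q·N_q = 48.642 × 23.2 = 1128.5 kPa; self-weight term 0.5·γ·B·N_γ·s_γ = 0.5 × 10.89 × 3.1 × 22 × 0.93 = 345.35 kPa.
q_ult = 1128.5 + 345.35 = 1473.8 kPa.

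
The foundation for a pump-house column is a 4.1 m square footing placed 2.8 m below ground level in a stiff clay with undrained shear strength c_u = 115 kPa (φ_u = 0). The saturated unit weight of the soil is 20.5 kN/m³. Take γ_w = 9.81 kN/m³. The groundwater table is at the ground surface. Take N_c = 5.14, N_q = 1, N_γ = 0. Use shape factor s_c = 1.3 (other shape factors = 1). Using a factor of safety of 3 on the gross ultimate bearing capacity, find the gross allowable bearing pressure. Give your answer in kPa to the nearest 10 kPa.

q_all ≈ 270 kPa

With the water table at the surface the whole profile is submerged: γ' = 20.5 − 9.81 = 10.69 kN/m³, so q = γ'·D_f = 29.932 kPa.
q_ult = c·N_c·s_c + q·N_q
     = 115 × 5.14 × 1.3 + 29.932 × 1
     = 768.43 + 29.932 = 798.36 kPa.
q_all = 798.36 / 3 = 266.12 kPa.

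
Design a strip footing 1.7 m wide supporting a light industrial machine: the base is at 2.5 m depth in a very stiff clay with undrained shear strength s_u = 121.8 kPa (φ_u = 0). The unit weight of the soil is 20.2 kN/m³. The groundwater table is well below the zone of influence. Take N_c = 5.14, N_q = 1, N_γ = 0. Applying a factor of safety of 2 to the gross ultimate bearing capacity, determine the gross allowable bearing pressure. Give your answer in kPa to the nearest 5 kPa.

Effective surcharge at the founding depth q = γ·D_f = 20.2 × 2.5 = 50.5 kPa.
q_ult = c·N_c + q·N_q
     = 121.8 × 5.14 + 50.5 × 1
     = 626.05 + 50.5 = 676.55 kPa.
q_all = q_ult / FS = 676.55 / 2 = 338.28 kPa.

q_all ≈ 340 kPa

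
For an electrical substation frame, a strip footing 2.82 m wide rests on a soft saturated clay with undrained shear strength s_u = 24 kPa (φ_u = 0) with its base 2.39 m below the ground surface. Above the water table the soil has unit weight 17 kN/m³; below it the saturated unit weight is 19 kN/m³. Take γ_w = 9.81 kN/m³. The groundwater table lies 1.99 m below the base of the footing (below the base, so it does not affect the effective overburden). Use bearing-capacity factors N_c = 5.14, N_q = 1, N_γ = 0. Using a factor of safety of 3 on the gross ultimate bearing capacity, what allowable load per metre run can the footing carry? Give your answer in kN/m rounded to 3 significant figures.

Effective surcharge at the founding depth q = γ·D_f = 17 × 2.39 = 40.63 kPa.
q_ult = c·N_c + q·N_q
     = 24 × 5.14 + 40.63 × 1
     = 123.36 + 40.63 = 163.99 kPa.
Gross allowable pressure q_all = 163.99 / 3 = 54.663 kPa.
Allowable wall load = q_all × B = 54.663 × 2.82 = 154.15 kN per metre run.

≈ 154 kN/m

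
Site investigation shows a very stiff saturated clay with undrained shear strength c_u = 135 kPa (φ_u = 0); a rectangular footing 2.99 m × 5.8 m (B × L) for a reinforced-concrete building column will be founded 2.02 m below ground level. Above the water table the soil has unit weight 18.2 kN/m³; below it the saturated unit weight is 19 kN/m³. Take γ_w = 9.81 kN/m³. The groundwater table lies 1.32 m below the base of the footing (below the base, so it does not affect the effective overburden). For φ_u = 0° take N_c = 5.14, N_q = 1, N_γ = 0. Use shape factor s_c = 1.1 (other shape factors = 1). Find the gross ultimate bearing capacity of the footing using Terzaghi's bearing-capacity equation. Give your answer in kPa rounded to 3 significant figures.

Effective surcharge at the founding depth q = γ·D_f = 18.2 × 2.02 = 36.764 kPa.
q_ult = c·N_c·s_c + q·N_q
     = 135 × 5.14 × 1.1 + 36.764 × 1
     = 763.29 + 36.764 = 800.05 kPa.

q_ult ≈ 800 kPa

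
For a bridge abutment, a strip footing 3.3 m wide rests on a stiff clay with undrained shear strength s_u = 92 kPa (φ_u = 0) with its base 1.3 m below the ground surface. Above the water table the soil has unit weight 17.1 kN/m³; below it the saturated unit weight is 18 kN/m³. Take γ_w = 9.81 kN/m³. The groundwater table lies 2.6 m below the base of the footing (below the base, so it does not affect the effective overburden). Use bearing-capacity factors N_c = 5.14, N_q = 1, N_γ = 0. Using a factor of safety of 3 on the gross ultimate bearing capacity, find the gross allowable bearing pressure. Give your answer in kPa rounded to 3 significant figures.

Overburden at base level: q = 17.1 × 1.3 = 22.23 kPa.
Cohesion term c·N_c = 92 × 5.14 = 472.88 kPa; surcharge term q·N_q = 22.23 × 1 = 22.23 kPa.
q_ult = 472.88 + 22.23 = 495.11 kPa.
q_all = 495.11 / 3 = 165.04 kPa.

q_all ≈ 165 kPa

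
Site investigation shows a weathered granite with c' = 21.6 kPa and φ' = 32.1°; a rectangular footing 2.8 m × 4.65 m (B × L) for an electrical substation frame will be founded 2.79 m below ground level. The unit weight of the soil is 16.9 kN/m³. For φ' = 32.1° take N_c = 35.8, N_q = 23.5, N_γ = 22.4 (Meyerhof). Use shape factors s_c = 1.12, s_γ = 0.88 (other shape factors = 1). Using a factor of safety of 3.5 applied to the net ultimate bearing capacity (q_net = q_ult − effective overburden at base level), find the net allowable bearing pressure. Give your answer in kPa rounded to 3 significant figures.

Overburden at base level: q = 16.9 × 2.79 = 47.151 kPa.
Cohesion term c·N_c·s_c = 21.6 × 35.8 × 1.12 = 866.07 kPa; surcharge term q·N_q = 47.151 × 23.5 = 1108 kPa; self-weight term 0.5·γ·B·N_γ·s_γ = 0.5 × 16.9 × 2.8 × 22.4 × 0.88 = 466.39 kPa.
q_ult = 866.07 + 1108 + 466.39 = 2440.5 kPa.
Net ultimate: q_net = 2440.5 − 47.151 = 2393.4 kPa.
q_all(net) = 2393.4 / 3.5 = 683.82 kPa.

q_all(net) ≈ 684 kPa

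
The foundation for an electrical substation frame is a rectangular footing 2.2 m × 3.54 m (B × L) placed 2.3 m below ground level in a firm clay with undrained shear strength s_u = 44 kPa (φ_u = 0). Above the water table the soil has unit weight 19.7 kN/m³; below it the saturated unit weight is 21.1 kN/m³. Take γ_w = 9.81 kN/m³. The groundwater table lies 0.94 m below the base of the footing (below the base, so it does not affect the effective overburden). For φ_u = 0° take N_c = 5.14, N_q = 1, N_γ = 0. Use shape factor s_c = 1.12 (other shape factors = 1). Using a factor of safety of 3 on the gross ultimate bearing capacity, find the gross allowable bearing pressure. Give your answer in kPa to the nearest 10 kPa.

Overburden at base level: q = 19.7 × 2.3 = 45.31 kPa.
Cohesion term c·N_c·s_c = 44 × 5.14 × 1.12 = 253.3 kPa; surcharge term q·N_q = 45.31 × 1 = 45.31 kPa.
q_ult = 253.3 + 45.31 = 298.61 kPa.
q_all = 298.61 / 3 = 99.536 kPa.

q_all ≈ 100 kPa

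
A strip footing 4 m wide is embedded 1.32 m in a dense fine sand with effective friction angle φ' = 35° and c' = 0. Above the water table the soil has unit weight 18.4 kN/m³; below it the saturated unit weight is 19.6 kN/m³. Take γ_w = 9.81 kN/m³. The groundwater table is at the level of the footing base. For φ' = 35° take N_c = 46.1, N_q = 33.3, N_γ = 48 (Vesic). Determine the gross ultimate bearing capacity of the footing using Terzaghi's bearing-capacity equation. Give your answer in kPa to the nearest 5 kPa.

q_ult ≈ 1750 kPa

Overburden at base level: q = 18.4 × 1.32 = 24.288 kPa.
Below the base the soil is submerged, so the ½γBN_γ term uses γ' = 19.6 − 9.81 = 9.79 kN/m³.
Surcharge term q·N_q = 24.288 × 33.3 = 808.79 kPa; self-weight term 0.5·γ·B·N_γ = 0.5 × 9.79 × 4 × 48 = 939.84 kPa.
q_ult = 808.79 + 939.84 = 1748.6 kPa.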